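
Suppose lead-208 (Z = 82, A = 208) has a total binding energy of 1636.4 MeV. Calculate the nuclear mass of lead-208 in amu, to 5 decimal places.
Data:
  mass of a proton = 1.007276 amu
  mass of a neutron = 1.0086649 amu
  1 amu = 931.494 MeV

207.93166 amu

Mass defect = 1636.4 MeV / (931.494 MeV/amu) = 1.7567478 amu
Constituent mass = 82(1.007276) + 126(1.0086649) = 209.6884094 amu
Nuclear mass = 209.6884094 − 1.7567478 = 207.9316616 amu ≈ 207.93166 amu (to 5 decimal places)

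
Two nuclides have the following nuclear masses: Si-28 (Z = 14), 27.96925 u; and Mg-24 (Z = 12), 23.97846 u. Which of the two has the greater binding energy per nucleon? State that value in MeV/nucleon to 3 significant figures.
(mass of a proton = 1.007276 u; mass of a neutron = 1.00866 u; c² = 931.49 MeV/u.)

Si-28; 8.45 MeV/nucleon

Si-28: Σm = 14(1.007276) + 14(1.00866) = 28.223104 u; Δm = 0.253854 u; E_B = 236.46 MeV; E_B/A = 8.445 MeV
Mg-24: Σm = 12(1.007276) + 12(1.00866) = 24.191232 u; Δm = 0.212772 u; E_B = 198.19 MeV; E_B/A = 8.258 MeV
Si-28 has the higher binding energy per nucleon, so it is the more tightly bound nucleus.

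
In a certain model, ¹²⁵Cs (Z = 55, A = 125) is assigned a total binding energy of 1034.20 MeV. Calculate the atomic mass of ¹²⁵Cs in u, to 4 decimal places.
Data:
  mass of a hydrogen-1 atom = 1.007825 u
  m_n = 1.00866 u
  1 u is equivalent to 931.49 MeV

Mass defect = 1034.20 MeV / (931.49 MeV/u) = 1.110264 u
Constituent mass = 55(1.007825) + 70(1.00866) = 126.036575 u
Atomic mass = 126.036575 − 1.110264 = 124.926311 u ≈ 124.9263 u (to 4 decimal places)

124.9263 u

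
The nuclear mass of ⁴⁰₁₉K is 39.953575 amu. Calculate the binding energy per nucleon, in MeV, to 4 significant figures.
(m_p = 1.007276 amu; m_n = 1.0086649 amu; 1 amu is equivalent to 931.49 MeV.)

The nucleus contains 19 protons and 40 − 19 = 21 neutrons.
Mass of separated nucleons = 19(1.007276) + 21(1.0086649) = 19.138244 + 21.1819629 = 40.3202069 amu
The mass defect is 40.3202069 − 39.953575 = 0.3666319 amu.
Converting to energy: 0.3666319 amu × 931.49 MeV/amu = 341.514 MeV
Per nucleon: 341.514 / 40 = 8.538 MeV

8.538 MeV/nucleon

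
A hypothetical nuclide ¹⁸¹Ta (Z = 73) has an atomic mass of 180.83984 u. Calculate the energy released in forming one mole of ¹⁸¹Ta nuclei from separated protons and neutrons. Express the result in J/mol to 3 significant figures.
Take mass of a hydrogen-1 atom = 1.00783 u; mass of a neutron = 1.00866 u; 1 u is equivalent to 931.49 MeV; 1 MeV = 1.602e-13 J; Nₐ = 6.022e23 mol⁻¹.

Σm = 73·m(¹H) + 108·m_n = 73.57159 + 108.93528 = 182.50687 u
Mass defect Δm = 182.50687 − 180.83984 = 1.66703 u
Converting to energy: 1.66703 u × 931.49 MeV/u = 1552.82 MeV
Per nucleus in joules: 1552.82 MeV × 1.602e-13 J/MeV = 2.4876e-10 J
Per mole: 2.4876e-10 J × 6.022e23 mol⁻¹ = 1.4980e+14 J/mol

1.50e+14 J/mol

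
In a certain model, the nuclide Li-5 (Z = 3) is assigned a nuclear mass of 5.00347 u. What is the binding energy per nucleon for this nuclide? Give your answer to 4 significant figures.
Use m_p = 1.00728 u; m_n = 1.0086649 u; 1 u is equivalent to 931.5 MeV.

The nucleus contains 3 protons and 5 − 3 = 2 neutrons.
Σm = 3·m_p + 2·m_n = 3.02184 + 2.0173298 = 5.0391698 u
Mass defect Δm = 5.0391698 − 5.00347 = 0.0356998 u
Binding energy = Δm·c² = 0.0356998 × 931.5 MeV/u = 33.2544 MeV
BE/A = 33.2544 MeV / 5 = 6.651 MeV/nucleon

6.651 MeV/nucleon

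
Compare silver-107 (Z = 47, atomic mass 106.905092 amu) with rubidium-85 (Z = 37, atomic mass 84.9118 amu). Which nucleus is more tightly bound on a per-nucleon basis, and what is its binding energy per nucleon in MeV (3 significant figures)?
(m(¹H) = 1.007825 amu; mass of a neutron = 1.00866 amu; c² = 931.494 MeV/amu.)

silver-107: Σm = 47(1.007825) + 60(1.00866) = 107.887375 amu; Δm = 0.982283 amu; E_B = 914.99 MeV; E_B/A = 8.551 MeV
rubidium-85: Σm = 37(1.007825) + 48(1.00866) = 85.705205 amu; Δm = 0.793405 amu; E_B = 739.05 MeV; E_B/A = 8.6947 MeV
rubidium-85 has the higher binding energy per nucleon, so it is the more tightly bound nucleus.

rubidium-85; 8.69 MeV/nucleon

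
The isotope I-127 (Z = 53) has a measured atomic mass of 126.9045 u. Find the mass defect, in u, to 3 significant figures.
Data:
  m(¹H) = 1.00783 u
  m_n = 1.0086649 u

Z = 53, so N = A − Z = 127 − 53 = 74.
Σm = 53·m(¹H) + 74·m_n = 53.41499 + 74.6412026 = 128.0561926 u
Δm = 128.0561926 − 126.9045 = 1.1516926 u

1.15 u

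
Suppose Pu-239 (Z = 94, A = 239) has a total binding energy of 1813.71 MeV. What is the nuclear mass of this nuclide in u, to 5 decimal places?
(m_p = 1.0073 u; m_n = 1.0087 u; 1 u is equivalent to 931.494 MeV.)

239.00060 u

Mass defect = 1813.71 MeV / (931.494 MeV/u) = 1.9470979 u
Constituent mass = 94(1.0073) + 145(1.0087) = 240.9477 u
Nuclear mass = 240.9477 − 1.9470979 = 239.0006021 u ≈ 239.00060 u (to 5 decimal places)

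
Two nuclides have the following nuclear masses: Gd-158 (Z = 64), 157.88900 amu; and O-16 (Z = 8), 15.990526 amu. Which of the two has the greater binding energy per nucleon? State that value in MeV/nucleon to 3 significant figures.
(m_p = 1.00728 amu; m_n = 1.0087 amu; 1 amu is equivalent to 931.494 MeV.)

Gd-158: Σm = 64(1.00728) + 94(1.0087) = 159.28372 amu; Δm = 1.39472 amu; E_B = 1299.2 MeV; E_B/A = 8.223 MeV
O-16: Σm = 8(1.00728) + 8(1.0087) = 16.12784 amu; Δm = 0.137314 amu; E_B = 127.91 MeV; E_B/A = 7.994 MeV
Gd-158 has the higher binding energy per nucleon, so it is the more tightly bound nucleus.

Gd-158; 8.22 MeV/nucleon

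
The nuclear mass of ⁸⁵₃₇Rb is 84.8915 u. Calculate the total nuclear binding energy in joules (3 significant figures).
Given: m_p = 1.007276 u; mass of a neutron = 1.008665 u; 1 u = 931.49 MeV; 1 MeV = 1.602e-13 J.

Z = 37, so N = A − Z = 85 − 37 = 48.
Σm = 37·m_p + 48·m_n = 37.269212 + 48.415920 = 85.685132 u
Mass defect Δm = 85.685132 − 84.8915 = 0.793632 u
Binding energy = Δm·c² = 0.793632 × 931.49 MeV/u = 739.260 MeV
In joules: 739.260 MeV × 1.602e-13 J/MeV = 1.1843e-10 J

1.18e-10 J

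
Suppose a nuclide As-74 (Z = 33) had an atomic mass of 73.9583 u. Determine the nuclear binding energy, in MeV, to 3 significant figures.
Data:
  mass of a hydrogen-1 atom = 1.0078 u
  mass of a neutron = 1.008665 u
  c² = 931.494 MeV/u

Σm = 33·m(¹H) + 41·m_n = 33.2574 + 41.355265 = 74.612665 u
Mass defect Δm = 74.612665 − 73.9583 = 0.654365 u
Binding energy = Δm·c² = 0.654365 × 931.494 MeV/u = 609.537 MeV

610 MeV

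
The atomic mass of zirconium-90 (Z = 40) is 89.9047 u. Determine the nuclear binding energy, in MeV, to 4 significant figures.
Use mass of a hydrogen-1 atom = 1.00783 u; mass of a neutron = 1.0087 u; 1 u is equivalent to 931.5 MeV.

785.7 MeV

The nucleus contains 40 protons and 90 − 40 = 50 neutrons.
Σm = 40·m(¹H) + 50·m_n = 40.31320 + 50.4350 = 90.74820 u
The mass defect is 90.74820 − 89.9047 = 0.84350 u.
Converting to energy: 0.84350 u × 931.5 MeV/u = 785.720 MeV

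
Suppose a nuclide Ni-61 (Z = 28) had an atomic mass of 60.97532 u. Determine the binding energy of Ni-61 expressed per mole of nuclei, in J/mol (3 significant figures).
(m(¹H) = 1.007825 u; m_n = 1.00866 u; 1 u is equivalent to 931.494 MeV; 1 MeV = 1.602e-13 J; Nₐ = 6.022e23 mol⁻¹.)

Σm = 28·m(¹H) + 33·m_n = 28.219100 + 33.28578 = 61.504880 u
Δm = 61.504880 − 60.97532 = 0.529560 u
Converting to energy: 0.529560 u × 931.494 MeV/u = 493.282 MeV
Per nucleus in joules: 493.282 MeV × 1.602e-13 J/MeV = 7.9024e-11 J
Per mole: 7.9024e-11 J × 6.022e23 mol⁻¹ = 4.7588e+13 J/mol

4.76e+13 J/mol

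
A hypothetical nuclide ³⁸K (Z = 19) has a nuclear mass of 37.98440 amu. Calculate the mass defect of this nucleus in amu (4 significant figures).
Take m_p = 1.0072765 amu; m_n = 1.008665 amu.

Mass of separated nucleons = 19(1.0072765) + 19(1.008665) = 19.1382535 + 19.164635 = 38.3028885 amu
Δm = 38.3028885 − 37.98440 = 0.3184885 amu

0.3185 amu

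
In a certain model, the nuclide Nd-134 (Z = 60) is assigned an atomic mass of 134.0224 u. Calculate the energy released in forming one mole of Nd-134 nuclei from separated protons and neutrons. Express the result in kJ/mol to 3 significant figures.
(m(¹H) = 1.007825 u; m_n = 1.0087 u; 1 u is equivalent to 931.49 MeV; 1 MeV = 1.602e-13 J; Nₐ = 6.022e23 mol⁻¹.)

With 60 protons and 74 neutrons (A = 134):
Mass of separated nucleons = 60(1.007825) + 74(1.0087) = 60.469500 + 74.6438 = 135.113300 u
Δm = 135.113300 − 134.0224 = 1.090900 u
Converting to energy: 1.090900 u × 931.49 MeV/u = 1016.16 MeV
Per nucleus in joules: 1016.16 MeV × 1.602e-13 J/MeV = 1.6279e-10 J
Per mole: 1.6279e-10 J × 6.022e23 mol⁻¹ = 9.8032e+13 J/mol

9.80e+10 kJ/mol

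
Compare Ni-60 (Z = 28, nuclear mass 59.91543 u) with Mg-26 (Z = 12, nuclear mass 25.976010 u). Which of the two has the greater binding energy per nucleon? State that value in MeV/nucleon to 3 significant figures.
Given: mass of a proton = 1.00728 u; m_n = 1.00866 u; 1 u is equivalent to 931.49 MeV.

Ni-60: Σm = 28(1.00728) + 32(1.00866) = 60.48096 u; Δm = 0.56553 u; E_B = 526.79 MeV; E_B/A = 8.780 MeV
Mg-26: Σm = 12(1.00728) + 14(1.00866) = 26.20860 u; Δm = 0.232590 u; E_B = 216.66 MeV; E_B/A = 8.333 MeV
Ni-60 has the higher binding energy per nucleon, so it is the more tightly bound nucleus.

Ni-60; 8.78 MeV/nucleon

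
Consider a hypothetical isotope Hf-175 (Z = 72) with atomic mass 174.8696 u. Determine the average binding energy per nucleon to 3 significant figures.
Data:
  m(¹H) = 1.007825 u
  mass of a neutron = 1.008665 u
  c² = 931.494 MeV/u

With 72 protons and 103 neutrons (A = 175):
Σm = 72·m(¹H) + 103·m_n = 72.563400 + 103.892495 = 176.455895 u
Mass defect Δm = 176.455895 − 174.8696 = 1.586295 u
E_B = 1.586295 × 931.494 = 1477.62 MeV
Dividing by A = 175 gives 8.444 MeV per nucleon.

8.44 MeV/nucleon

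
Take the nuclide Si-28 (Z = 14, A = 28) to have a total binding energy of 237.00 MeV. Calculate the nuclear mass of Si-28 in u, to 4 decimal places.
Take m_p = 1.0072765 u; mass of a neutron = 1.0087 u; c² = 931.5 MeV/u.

Mass defect = 237.00 MeV / (931.5 MeV/u) = 0.254428 u
Constituent mass = 14(1.0072765) + 14(1.0087) = 28.2236710 u
Nuclear mass = 28.2236710 − 0.254428 = 27.9692430 u ≈ 27.9692 u (to 4 decimal places)

27.9692 u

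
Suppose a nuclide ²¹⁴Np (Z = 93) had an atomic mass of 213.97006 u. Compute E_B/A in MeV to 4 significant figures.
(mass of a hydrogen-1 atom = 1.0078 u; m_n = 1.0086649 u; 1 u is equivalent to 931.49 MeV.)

7.851 MeV/nucleon

Σm = 93·m(¹H) + 121·m_n = 93.7254 + 122.0484529 = 215.7738529 u
The mass defect is 215.7738529 − 213.97006 = 1.8037929 u.
Binding energy = Δm·c² = 1.8037929 × 931.49 MeV/u = 1680.22 MeV
Per nucleon: 1680.22 / 214 = 7.851 MeV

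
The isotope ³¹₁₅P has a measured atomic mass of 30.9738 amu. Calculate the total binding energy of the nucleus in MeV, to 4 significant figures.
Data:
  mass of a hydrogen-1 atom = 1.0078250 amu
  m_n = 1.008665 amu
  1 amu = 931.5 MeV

With 15 protons and 16 neutrons (A = 31):
Mass of separated nucleons = 15(1.0078250) + 16(1.008665) = 15.1173750 + 16.138640 = 31.2560150 amu
Δm = 31.2560150 − 30.9738 = 0.2822150 amu
E_B = 0.2822150 × 931.5 = 262.883 MeV

262.9 MeV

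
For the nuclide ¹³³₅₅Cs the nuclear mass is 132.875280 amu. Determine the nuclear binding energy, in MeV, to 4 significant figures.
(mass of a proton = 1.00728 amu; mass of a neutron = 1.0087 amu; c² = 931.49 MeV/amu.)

1121 MeV

Mass of separated nucleons = 55(1.00728) + 78(1.0087) = 55.40040 + 78.6786 = 134.07900 amu
Mass defect Δm = 134.07900 − 132.875280 = 1.203720 amu
E_B = 1.203720 × 931.49 = 1121.25 MeV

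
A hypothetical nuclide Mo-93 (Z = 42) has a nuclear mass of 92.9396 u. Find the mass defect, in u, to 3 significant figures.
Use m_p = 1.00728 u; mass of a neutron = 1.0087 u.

0.810 u

With 42 protons and 51 neutrons (A = 93):
Mass of separated nucleons = 42(1.00728) + 51(1.0087) = 42.30576 + 51.4437 = 93.74946 u
The mass defect is 93.74946 − 92.9396 = 0.80986 u.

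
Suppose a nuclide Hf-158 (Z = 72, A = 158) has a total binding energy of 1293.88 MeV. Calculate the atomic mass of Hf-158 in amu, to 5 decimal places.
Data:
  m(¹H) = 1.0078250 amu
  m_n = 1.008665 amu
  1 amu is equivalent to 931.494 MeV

Mass defect = 1293.88 MeV / (931.494 MeV/amu) = 1.3890374 amu
Constituent mass = 72(1.0078250) + 86(1.008665) = 159.3085900 amu
Atomic mass = 159.3085900 − 1.3890374 = 157.9195526 amu ≈ 157.91955 amu (to 5 decimal places)

157.91955 amu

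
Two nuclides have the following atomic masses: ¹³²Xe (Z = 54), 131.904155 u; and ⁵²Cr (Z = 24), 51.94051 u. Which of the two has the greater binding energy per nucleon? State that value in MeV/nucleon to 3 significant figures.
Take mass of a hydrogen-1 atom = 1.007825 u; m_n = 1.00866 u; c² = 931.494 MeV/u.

¹³²Xe: Σm = 54(1.007825) + 78(1.00866) = 133.098030 u; Δm = 1.193875 u; E_B = 1112.09 MeV; E_B/A = 8.4249 MeV
⁵²Cr: Σm = 24(1.007825) + 28(1.00866) = 52.430280 u; Δm = 0.489770 u; E_B = 456.22 MeV; E_B/A = 8.773 MeV
⁵²Cr has the higher binding energy per nucleon, so it is the more tightly bound nucleus.

⁵²Cr; 8.77 MeV/nucleon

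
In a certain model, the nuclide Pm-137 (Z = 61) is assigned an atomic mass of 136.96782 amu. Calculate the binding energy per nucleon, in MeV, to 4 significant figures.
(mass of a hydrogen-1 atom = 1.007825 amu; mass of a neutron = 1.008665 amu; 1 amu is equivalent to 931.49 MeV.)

Mass of separated nucleons = 61(1.007825) + 76(1.008665) = 61.477325 + 76.658540 = 138.135865 amu
The mass defect is 138.135865 − 136.96782 = 1.168045 amu.
E_B = 1.168045 × 931.49 = 1088.02 MeV
Per nucleon: 1088.02 / 137 = 7.942 MeV

7.942 MeV/nucleon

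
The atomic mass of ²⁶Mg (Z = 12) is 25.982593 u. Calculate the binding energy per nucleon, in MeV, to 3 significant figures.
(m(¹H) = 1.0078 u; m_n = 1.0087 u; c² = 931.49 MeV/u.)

8.34 MeV/nucleon

Σm = 12·m(¹H) + 14·m_n = 12.0936 + 14.1218 = 26.2154 u
Δm = 26.2154 − 25.982593 = 0.232807 u
Converting to energy: 0.232807 u × 931.49 MeV/u = 216.857 MeV
BE/A = 216.857 MeV / 26 = 8.341 MeV/nucleon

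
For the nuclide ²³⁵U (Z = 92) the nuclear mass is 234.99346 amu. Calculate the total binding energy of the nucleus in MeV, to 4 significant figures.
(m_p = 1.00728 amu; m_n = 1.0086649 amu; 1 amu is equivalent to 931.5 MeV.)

1784 MeV

With 92 protons and 143 neutrons (A = 235):
Σm = 92·m_p + 143·m_n = 92.66976 + 144.2390807 = 236.9088407 amu
Mass defect Δm = 236.9088407 − 234.99346 = 1.9153807 amu
Converting to energy: 1.9153807 amu × 931.5 MeV/amu = 1784.18 MeV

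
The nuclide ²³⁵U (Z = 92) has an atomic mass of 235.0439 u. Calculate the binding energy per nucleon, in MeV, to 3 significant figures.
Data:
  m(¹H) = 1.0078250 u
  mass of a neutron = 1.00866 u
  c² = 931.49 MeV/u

Mass of separated nucleons = 92(1.0078250) + 143(1.00866) = 92.7199000 + 144.23838 = 236.9582800 u
Δm = 236.9582800 − 235.0439 = 1.9143800 u
E_B = 1.9143800 × 931.49 = 1783.23 MeV
Per nucleon: 1783.23 / 235 = 7.588 MeV

7.59 MeV/nucleon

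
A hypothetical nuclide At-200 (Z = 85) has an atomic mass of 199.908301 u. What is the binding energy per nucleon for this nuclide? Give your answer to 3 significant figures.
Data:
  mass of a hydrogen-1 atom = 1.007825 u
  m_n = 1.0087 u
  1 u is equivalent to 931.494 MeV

Σm = 85·m(¹H) + 115·m_n = 85.665125 + 116.0005 = 201.665625 u
Mass defect Δm = 201.665625 − 199.908301 = 1.757324 u
Converting to energy: 1.757324 u × 931.494 MeV/u = 1636.94 MeV
Dividing by A = 200 gives 8.1847 MeV per nucleon.

8.18 MeV/nucleon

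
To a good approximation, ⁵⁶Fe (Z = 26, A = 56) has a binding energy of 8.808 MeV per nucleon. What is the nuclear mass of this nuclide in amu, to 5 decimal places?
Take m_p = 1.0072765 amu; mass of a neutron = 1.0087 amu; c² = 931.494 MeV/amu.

55.92067 amu

Total binding energy = 56 × 8.808 = 493.248 MeV
Mass defect = 493.248 MeV / (931.494 MeV/amu) = 0.5295235 amu
Constituent mass = 26(1.0072765) + 30(1.0087) = 56.4501890 amu
Nuclear mass = 56.4501890 − 0.5295235 = 55.9206655 amu ≈ 55.92067 amu (to 5 decimal places)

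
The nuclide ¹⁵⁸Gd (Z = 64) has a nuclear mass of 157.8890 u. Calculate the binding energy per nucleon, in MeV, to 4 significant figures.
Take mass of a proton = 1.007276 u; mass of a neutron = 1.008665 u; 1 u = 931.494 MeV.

8.202 MeV/nucleon

With 64 protons and 94 neutrons (A = 158):
Total constituent mass: 64 × 1.007276 + 94 × 1.008665 = 159.280174 u
The mass defect is 159.280174 − 157.8890 = 1.391174 u.
Converting to energy: 1.391174 u × 931.494 MeV/u = 1295.87 MeV
BE/A = 1295.87 MeV / 158 = 8.202 MeV/nucleon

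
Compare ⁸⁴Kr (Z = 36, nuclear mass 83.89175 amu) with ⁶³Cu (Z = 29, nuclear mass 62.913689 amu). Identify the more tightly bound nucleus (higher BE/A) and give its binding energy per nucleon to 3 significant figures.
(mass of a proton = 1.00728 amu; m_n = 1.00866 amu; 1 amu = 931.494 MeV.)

⁶³Cu; 8.75 MeV/nucleon

⁸⁴Kr: Σm = 36(1.00728) + 48(1.00866) = 84.67776 amu; Δm = 0.78601 amu; E_B = 732.16 MeV; E_B/A = 8.716 MeV
⁶³Cu: Σm = 29(1.00728) + 34(1.00866) = 63.50556 amu; Δm = 0.591871 amu; E_B = 551.32 MeV; E_B/A = 8.751 MeV
⁶³Cu has the higher binding energy per nucleon, so it is the more tightly bound nucleus.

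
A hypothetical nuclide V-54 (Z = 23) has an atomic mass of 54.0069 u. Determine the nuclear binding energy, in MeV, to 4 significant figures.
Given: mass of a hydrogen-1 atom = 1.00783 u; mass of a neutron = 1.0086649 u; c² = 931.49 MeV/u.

Z = 23, so N = A − Z = 54 − 23 = 31.
Σm = 23·m(¹H) + 31·m_n = 23.18009 + 31.2686119 = 54.4487019 u
Δm = 54.4487019 − 54.0069 = 0.4418019 u
Binding energy = Δm·c² = 0.4418019 × 931.49 MeV/u = 411.534 MeV

411.5 MeV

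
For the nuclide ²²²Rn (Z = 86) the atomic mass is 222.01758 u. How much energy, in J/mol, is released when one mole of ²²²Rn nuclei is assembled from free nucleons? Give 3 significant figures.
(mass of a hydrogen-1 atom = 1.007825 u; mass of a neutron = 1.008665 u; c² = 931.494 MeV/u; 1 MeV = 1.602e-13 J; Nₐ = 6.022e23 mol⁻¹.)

1.65e+14 J/mol

Total constituent mass: 86 × 1.007825 + 136 × 1.008665 = 223.851390 u
Δm = 223.851390 − 222.01758 = 1.833810 u
E_B = 1.833810 × 931.494 = 1708.18 MeV
Per nucleus in joules: 1708.18 MeV × 1.602e-13 J/MeV = 2.7365e-10 J
Per mole: 2.7365e-10 J × 6.022e23 mol⁻¹ = 1.6479e+14 J/mol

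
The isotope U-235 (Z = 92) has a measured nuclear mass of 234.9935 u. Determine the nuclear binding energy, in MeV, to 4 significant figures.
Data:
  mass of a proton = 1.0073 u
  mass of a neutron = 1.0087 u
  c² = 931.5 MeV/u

1791 MeV

With 92 protons and 143 neutrons (A = 235):
Total constituent mass: 92 × 1.0073 + 143 × 1.0087 = 236.9157 u
Mass defect Δm = 236.9157 − 234.9935 = 1.9222 u
E_B = 1.9222 × 931.5 = 1790.53 MeV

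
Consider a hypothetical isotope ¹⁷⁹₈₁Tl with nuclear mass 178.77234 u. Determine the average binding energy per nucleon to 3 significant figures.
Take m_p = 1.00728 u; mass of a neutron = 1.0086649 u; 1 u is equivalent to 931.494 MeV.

8.67 MeV/nucleon

Total constituent mass: 81 × 1.00728 + 98 × 1.0086649 = 180.4388402 u
Δm = 180.4388402 − 178.77234 = 1.6665002 u
Binding energy = Δm·c² = 1.6665002 × 931.494 MeV/u = 1552.33 MeV
BE/A = 1552.33 MeV / 179 = 8.672 MeV/nucleon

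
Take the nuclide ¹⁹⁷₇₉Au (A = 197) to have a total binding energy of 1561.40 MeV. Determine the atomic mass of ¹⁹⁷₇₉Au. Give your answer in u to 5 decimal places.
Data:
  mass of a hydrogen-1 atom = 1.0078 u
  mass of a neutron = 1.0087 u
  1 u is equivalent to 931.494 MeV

Mass defect = 1561.40 MeV / (931.494 MeV/u) = 1.6762319 u
Constituent mass = 79(1.0078) + 118(1.0087) = 198.6428 u
Atomic mass = 198.6428 − 1.6762319 = 196.9665681 u ≈ 196.96657 u (to 5 decimal places)

196.96657 u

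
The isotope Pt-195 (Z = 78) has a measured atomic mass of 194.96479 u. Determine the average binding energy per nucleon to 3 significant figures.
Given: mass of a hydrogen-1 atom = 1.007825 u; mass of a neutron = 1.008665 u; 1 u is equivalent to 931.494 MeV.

7.93 MeV/nucleon

Σm = 78·m(¹H) + 117·m_n = 78.610350 + 118.013805 = 196.624155 u
Mass defect Δm = 196.624155 − 194.96479 = 1.659365 u
Binding energy = Δm·c² = 1.659365 × 931.494 MeV/u = 1545.69 MeV
Dividing by A = 195 gives 7.927 MeV per nucleon.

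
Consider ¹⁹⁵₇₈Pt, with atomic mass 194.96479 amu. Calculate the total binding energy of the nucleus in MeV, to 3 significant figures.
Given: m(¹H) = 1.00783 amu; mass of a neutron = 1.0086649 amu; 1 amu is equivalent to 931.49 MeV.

1550 MeV

Total constituent mass: 78 × 1.00783 + 117 × 1.0086649 = 196.6245333 amu
The mass defect is 196.6245333 − 194.96479 = 1.6597433 amu.
E_B = 1.6597433 × 931.49 = 1546.03 MeV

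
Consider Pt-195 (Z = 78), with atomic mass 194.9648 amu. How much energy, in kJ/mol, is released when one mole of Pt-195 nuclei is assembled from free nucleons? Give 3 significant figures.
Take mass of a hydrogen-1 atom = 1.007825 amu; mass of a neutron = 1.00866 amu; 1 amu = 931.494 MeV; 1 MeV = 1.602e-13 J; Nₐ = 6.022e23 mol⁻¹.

1.49e+11 kJ/mol

The nucleus contains 78 protons and 195 − 78 = 117 neutrons.
Total constituent mass: 78 × 1.007825 + 117 × 1.00866 = 196.623570 amu
Mass defect Δm = 196.623570 − 194.9648 = 1.658770 amu
Converting to energy: 1.658770 amu × 931.494 MeV/amu = 1545.13 MeV
Per nucleus in joules: 1545.13 MeV × 1.602e-13 J/MeV = 2.4753e-10 J
Per mole: 2.4753e-10 J × 6.022e23 mol⁻¹ = 1.4906e+14 J/mol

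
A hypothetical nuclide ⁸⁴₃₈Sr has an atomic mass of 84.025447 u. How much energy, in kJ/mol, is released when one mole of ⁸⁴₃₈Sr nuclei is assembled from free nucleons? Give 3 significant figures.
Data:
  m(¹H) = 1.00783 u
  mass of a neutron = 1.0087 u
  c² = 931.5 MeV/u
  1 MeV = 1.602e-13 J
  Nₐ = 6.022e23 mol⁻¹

6.04e+10 kJ/mol

Mass of separated nucleons = 38(1.00783) + 46(1.0087) = 38.29754 + 46.4002 = 84.69774 u
Mass defect Δm = 84.69774 − 84.025447 = 0.672293 u
E_B = 0.672293 × 931.5 = 626.241 MeV
Per nucleus in joules: 626.241 MeV × 1.602e-13 J/MeV = 1.0032e-10 J
Per mole: 1.0032e-10 J × 6.022e23 mol⁻¹ = 6.0413e+13 J/mol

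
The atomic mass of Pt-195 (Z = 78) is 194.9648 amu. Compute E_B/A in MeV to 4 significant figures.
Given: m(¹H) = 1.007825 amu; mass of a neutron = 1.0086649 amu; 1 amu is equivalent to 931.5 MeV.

7.927 MeV/nucleon

Z = 78, so N = A − Z = 195 − 78 = 117.
Total constituent mass: 78 × 1.007825 + 117 × 1.0086649 = 196.6241433 amu
Mass defect Δm = 196.6241433 − 194.9648 = 1.6593433 amu
Binding energy = Δm·c² = 1.6593433 × 931.5 MeV/amu = 1545.68 MeV
Per nucleon: 1545.68 / 195 = 7.927 MeV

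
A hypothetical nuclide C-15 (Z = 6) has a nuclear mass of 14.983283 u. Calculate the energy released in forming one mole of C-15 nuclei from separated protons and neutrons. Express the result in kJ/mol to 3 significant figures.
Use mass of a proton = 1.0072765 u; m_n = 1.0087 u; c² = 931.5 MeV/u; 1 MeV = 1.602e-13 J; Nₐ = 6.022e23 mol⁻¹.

Σm = 6·m_p + 9·m_n = 6.0436590 + 9.0783 = 15.1219590 u
Δm = 15.1219590 − 14.983283 = 0.1386760 u
Converting to energy: 0.1386760 u × 931.5 MeV/u = 129.177 MeV
Per nucleus in joules: 129.177 MeV × 1.602e-13 J/MeV = 2.0694e-11 J
Per mole: 2.0694e-11 J × 6.022e23 mol⁻¹ = 1.2462e+13 J/mol

1.25e+10 kJ/mol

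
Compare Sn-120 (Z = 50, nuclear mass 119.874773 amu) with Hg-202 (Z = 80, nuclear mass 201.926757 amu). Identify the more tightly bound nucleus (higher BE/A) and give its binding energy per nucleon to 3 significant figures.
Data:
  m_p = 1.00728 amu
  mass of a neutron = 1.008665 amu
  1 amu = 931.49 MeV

Sn-120: Σm = 50(1.00728) + 70(1.008665) = 120.970550 amu; Δm = 1.095777 amu; E_B = 1020.7 MeV; E_B/A = 8.506 MeV
Hg-202: Σm = 80(1.00728) + 122(1.008665) = 203.639530 amu; Δm = 1.712773 amu; E_B = 1595.4 MeV; E_B/A = 7.898 MeV
Sn-120 has the higher binding energy per nucleon, so it is the more tightly bound nucleus.

Sn-120; 8.51 MeV/nucleon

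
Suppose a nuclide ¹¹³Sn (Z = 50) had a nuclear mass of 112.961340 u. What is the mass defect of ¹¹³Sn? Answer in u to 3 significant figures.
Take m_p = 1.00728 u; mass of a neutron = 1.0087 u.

0.951 u

With 50 protons and 63 neutrons (A = 113):
Σm = 50·m_p + 63·m_n = 50.36400 + 63.5481 = 113.91210 u
Δm = 113.91210 − 112.961340 = 0.950760 u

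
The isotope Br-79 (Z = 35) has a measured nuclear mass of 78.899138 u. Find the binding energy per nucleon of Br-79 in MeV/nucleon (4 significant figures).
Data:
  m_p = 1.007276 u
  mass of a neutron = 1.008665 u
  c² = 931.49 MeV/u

Total constituent mass: 35 × 1.007276 + 44 × 1.008665 = 79.635920 u
Δm = 79.635920 − 78.899138 = 0.736782 u
E_B = 0.736782 × 931.49 = 686.305 MeV
Dividing by A = 79 gives 8.687 MeV per nucleon.

8.687 MeV/nucleon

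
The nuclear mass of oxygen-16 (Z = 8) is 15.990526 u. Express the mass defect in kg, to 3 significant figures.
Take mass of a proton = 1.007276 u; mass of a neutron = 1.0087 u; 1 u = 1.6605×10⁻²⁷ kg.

Z = 8, so N = A − Z = 16 − 8 = 8.
Σm = 8·m_p + 8·m_n = 8.058208 + 8.0696 = 16.127808 u
Mass defect Δm = 16.127808 − 15.990526 = 0.137282 u
In SI units: 0.137282 u × 1.6605×10⁻²⁷ kg/u = 2.2796e-28 kg

2.28e-28 kg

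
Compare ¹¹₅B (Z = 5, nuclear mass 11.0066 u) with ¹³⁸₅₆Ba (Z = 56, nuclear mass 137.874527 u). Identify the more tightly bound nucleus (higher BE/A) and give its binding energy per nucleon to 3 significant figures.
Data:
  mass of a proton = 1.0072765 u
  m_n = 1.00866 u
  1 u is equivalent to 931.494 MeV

¹³⁸₅₆Ba; 8.39 MeV/nucleon

¹¹₅B: Σm = 5(1.0072765) + 6(1.00866) = 11.0883425 u; Δm = 0.0817425 u; E_B = 76.143 MeV; E_B/A = 6.922 MeV
¹³⁸₅₆Ba: Σm = 56(1.0072765) + 82(1.00866) = 139.1176040 u; Δm = 1.2430770 u; E_B = 1157.9 MeV; E_B/A = 8.391 MeV
¹³⁸₅₆Ba has the higher binding energy per nucleon, so it is the more tightly bound nucleus.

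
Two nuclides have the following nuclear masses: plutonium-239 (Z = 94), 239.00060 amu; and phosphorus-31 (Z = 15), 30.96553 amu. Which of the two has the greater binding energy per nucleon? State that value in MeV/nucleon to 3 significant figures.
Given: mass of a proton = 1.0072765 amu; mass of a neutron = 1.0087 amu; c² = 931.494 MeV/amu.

phosphorus-31; 8.50 MeV/nucleon

plutonium-239: Σm = 94(1.0072765) + 145(1.0087) = 240.9454910 amu; Δm = 1.9448910 amu; E_B = 1811.7 MeV; E_B/A = 7.580 MeV
phosphorus-31: Σm = 15(1.0072765) + 16(1.0087) = 31.2483475 amu; Δm = 0.2828175 amu; E_B = 263.44 MeV; E_B/A = 8.498 MeV
phosphorus-31 has the higher binding energy per nucleon, so it is the more tightly bound nucleus.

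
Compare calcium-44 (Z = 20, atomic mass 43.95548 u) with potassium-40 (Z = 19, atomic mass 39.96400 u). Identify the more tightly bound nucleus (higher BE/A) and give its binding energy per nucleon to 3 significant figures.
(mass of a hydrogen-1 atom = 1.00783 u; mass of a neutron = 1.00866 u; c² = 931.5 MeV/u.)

calcium-44: Σm = 20(1.00783) + 24(1.00866) = 44.36444 u; Δm = 0.40896 u; E_B = 380.95 MeV; E_B/A = 8.658 MeV
potassium-40: Σm = 19(1.00783) + 21(1.00866) = 40.33063 u; Δm = 0.36663 u; E_B = 341.52 MeV; E_B/A = 8.538 MeV
calcium-44 has the higher binding energy per nucleon, so it is the more tightly bound nucleus.

calcium-44; 8.66 MeV/nucleon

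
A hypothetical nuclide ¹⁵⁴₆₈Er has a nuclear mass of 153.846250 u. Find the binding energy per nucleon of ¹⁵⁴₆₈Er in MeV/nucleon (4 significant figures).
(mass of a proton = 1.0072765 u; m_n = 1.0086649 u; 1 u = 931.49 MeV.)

8.430 MeV/nucleon

Z = 68, so N = A − Z = 154 − 68 = 86.
Total constituent mass: 68 × 1.0072765 + 86 × 1.0086649 = 155.2399834 u
The mass defect is 155.2399834 − 153.846250 = 1.3937334 u.
E_B = 1.3937334 × 931.49 = 1298.25 MeV
Dividing by A = 154 gives 8.430 MeV per nucleon.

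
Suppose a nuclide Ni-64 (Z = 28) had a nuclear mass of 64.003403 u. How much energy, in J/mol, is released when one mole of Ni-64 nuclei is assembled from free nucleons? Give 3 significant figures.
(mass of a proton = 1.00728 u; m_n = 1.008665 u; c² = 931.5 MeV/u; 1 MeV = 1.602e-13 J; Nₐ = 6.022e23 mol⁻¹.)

The nucleus contains 28 protons and 64 − 28 = 36 neutrons.
Mass of separated nucleons = 28(1.00728) + 36(1.008665) = 28.20384 + 36.311940 = 64.515780 u
The mass defect is 64.515780 − 64.003403 = 0.512377 u.
Binding energy = Δm·c² = 0.512377 × 931.5 MeV/u = 477.279 MeV
Per nucleus in joules: 477.279 MeV × 1.602e-13 J/MeV = 7.6460e-11 J
Per mole: 7.6460e-11 J × 6.022e23 mol⁻¹ = 4.6044e+13 J/mol

4.60e+13 J/mol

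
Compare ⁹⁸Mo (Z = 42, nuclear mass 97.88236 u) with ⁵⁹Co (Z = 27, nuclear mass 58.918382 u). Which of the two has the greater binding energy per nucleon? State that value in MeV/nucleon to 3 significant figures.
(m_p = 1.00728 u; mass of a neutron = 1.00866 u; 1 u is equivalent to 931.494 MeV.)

⁹⁸Mo: Σm = 42(1.00728) + 56(1.00866) = 98.79072 u; Δm = 0.90836 u; E_B = 846.13 MeV; E_B/A = 8.634 MeV
⁵⁹Co: Σm = 27(1.00728) + 32(1.00866) = 59.47368 u; Δm = 0.555298 u; E_B = 517.26 MeV; E_B/A = 8.767 MeV
⁵⁹Co has the higher binding energy per nucleon, so it is the more tightly bound nucleus.

⁵⁹Co; 8.77 MeV/nucleon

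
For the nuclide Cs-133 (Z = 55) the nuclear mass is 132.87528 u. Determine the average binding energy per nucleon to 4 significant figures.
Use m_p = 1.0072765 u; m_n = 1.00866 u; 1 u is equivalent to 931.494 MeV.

Z = 55, so N = A − Z = 133 − 55 = 78.
Mass of separated nucleons = 55(1.0072765) + 78(1.00866) = 55.4002075 + 78.67548 = 134.0756875 u
Mass defect Δm = 134.0756875 − 132.87528 = 1.2004075 u
Converting to energy: 1.2004075 u × 931.494 MeV/u = 1118.17 MeV
Per nucleon: 1118.17 / 133 = 8.407 MeV

8.407 MeV/nucleon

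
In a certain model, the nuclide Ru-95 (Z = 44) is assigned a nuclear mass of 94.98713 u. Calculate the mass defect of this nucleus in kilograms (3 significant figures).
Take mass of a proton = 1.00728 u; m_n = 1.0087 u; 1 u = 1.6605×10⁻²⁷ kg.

Σm = 44·m_p + 51·m_n = 44.32032 + 51.4437 = 95.76402 u
Δm = 95.76402 − 94.98713 = 0.77689 u
In SI units: 0.77689 u × 1.6605×10⁻²⁷ kg/u = 1.2900e-27 kg

1.29e-27 kg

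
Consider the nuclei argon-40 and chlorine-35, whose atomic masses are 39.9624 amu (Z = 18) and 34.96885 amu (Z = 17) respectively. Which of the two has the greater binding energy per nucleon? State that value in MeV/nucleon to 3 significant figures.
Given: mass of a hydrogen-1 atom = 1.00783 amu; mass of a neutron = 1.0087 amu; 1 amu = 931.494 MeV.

argon-40; 8.61 MeV/nucleon

argon-40: Σm = 18(1.00783) + 22(1.0087) = 40.33234 amu; Δm = 0.36994 amu; E_B = 344.597 MeV; E_B/A = 8.6149 MeV
chlorine-35: Σm = 17(1.00783) + 18(1.0087) = 35.28971 amu; Δm = 0.32086 amu; E_B = 298.88 MeV; E_B/A = 8.539 MeV
argon-40 has the higher binding energy per nucleon, so it is the more tightly bound nucleus.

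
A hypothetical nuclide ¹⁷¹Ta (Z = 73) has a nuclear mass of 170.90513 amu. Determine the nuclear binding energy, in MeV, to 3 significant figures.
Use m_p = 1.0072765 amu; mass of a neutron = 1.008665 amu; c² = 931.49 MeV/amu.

Σm = 73·m_p + 98·m_n = 73.5311845 + 98.849170 = 172.3803545 amu
The mass defect is 172.3803545 − 170.90513 = 1.4752245 amu.
Binding energy = Δm·c² = 1.4752245 × 931.49 MeV/amu = 1374.16 MeV

1370 MeV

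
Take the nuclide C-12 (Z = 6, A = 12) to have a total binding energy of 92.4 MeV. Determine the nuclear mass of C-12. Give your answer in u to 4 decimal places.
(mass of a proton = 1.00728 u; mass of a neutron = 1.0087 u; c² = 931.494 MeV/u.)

11.9967 u

Mass defect = 92.4 MeV / (931.494 MeV/u) = 0.099195 u
Constituent mass = 6(1.00728) + 6(1.0087) = 12.09588 u
Nuclear mass = 12.09588 − 0.099195 = 11.996685 u ≈ 11.9967 u (to 4 decimal places)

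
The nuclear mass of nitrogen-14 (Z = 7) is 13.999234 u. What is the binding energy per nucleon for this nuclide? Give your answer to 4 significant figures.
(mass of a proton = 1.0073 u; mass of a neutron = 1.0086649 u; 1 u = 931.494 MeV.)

Total constituent mass: 7 × 1.0073 + 7 × 1.0086649 = 14.1117543 u
The mass defect is 14.1117543 − 13.999234 = 0.1125203 u.
Converting to energy: 0.1125203 u × 931.494 MeV/u = 104.812 MeV
Dividing by A = 14 gives 7.487 MeV per nucleon.

7.487 MeV/nucleon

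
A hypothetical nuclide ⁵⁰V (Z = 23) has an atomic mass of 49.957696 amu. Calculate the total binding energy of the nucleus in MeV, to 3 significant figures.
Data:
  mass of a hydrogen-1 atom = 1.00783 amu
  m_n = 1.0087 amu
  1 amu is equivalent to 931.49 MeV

Σm = 23·m(¹H) + 27·m_n = 23.18009 + 27.2349 = 50.41499 amu
Δm = 50.41499 − 49.957696 = 0.457294 amu
E_B = 0.457294 × 931.49 = 425.965 MeV

426 MeV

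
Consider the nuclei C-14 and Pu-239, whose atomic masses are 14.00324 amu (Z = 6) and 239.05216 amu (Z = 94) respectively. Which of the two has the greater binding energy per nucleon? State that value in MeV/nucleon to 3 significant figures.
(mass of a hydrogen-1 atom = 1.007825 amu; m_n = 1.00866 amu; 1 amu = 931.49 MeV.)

Pu-239; 7.56 MeV/nucleon

C-14: Σm = 6(1.007825) + 8(1.00866) = 14.116230 amu; Δm = 0.112990 amu; E_B = 105.25 MeV; E_B/A = 7.518 MeV
Pu-239: Σm = 94(1.007825) + 145(1.00866) = 240.991250 amu; Δm = 1.939090 amu; E_B = 1806.243 MeV; E_B/A = 7.558 MeV
Pu-239 has the higher binding energy per nucleon, so it is the more tightly bound nucleus.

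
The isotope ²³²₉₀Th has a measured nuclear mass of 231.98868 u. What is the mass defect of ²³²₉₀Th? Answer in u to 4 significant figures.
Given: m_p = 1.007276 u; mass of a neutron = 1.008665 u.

1.897 u

The nucleus contains 90 protons and 232 − 90 = 142 neutrons.
Total constituent mass: 90 × 1.007276 + 142 × 1.008665 = 233.885270 u
Δm = 233.885270 − 231.98868 = 1.896590 u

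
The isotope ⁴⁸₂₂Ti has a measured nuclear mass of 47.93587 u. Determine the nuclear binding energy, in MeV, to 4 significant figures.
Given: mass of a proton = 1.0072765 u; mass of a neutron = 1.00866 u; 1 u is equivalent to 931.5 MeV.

418.6 MeV

With 22 protons and 26 neutrons (A = 48):
Total constituent mass: 22 × 1.0072765 + 26 × 1.00866 = 48.3852430 u
The mass defect is 48.3852430 − 47.93587 = 0.4493730 u.
E_B = 0.4493730 × 931.5 = 418.591 MeV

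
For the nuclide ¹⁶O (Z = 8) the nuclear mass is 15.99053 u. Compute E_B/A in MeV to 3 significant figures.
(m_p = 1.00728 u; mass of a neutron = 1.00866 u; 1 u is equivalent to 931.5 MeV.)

7.98 MeV/nucleon

The nucleus contains 8 protons and 16 − 8 = 8 neutrons.
Total constituent mass: 8 × 1.00728 + 8 × 1.00866 = 16.12752 u
The mass defect is 16.12752 − 15.99053 = 0.13699 u.
Converting to energy: 0.13699 u × 931.5 MeV/u = 127.606 MeV
Per nucleon: 127.606 / 16 = 7.975 MeV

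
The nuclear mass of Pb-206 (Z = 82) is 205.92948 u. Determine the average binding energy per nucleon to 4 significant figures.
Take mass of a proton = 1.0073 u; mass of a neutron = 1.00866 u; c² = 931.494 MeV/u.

Total constituent mass: 82 × 1.0073 + 124 × 1.00866 = 207.67244 u
Mass defect Δm = 207.67244 − 205.92948 = 1.74296 u
E_B = 1.74296 × 931.494 = 1623.56 MeV
BE/A = 1623.56 MeV / 206 = 7.881 MeV/nucleon

7.881 MeV/nucleon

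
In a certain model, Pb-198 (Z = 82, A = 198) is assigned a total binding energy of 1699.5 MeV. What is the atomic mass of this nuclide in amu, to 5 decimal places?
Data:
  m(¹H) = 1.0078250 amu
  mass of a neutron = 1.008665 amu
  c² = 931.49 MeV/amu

Mass defect = 1699.5 MeV / (931.49 MeV/amu) = 1.8244962 amu
Constituent mass = 82(1.0078250) + 116(1.008665) = 199.6467900 amu
Atomic mass = 199.6467900 − 1.8244962 = 197.8222938 amu ≈ 197.82229 amu (to 5 decimal places)

197.82229 amu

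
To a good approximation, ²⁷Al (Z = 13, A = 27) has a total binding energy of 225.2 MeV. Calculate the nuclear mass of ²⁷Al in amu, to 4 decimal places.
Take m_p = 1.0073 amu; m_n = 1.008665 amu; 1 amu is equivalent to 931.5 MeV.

Mass defect = 225.2 MeV / (931.5 MeV/amu) = 0.241761 amu
Constituent mass = 13(1.0073) + 14(1.008665) = 27.216210 amu
Nuclear mass = 27.216210 − 0.241761 = 26.974449 amu ≈ 26.9744 amu (to 4 decimal places)

26.9744 amu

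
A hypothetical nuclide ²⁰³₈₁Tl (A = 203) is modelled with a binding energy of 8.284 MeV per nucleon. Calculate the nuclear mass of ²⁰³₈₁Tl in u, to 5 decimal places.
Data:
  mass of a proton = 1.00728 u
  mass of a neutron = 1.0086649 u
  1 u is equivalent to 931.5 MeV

202.84148 u

Total binding energy = 203 × 8.284 = 1681.652 MeV
Mass defect = 1681.652 MeV / (931.5 MeV/u) = 1.8053162 u
Constituent mass = 81(1.00728) + 122(1.0086649) = 204.6467978 u
Nuclear mass = 204.6467978 − 1.8053162 = 202.8414816 u ≈ 202.84148 u (to 5 decimal places)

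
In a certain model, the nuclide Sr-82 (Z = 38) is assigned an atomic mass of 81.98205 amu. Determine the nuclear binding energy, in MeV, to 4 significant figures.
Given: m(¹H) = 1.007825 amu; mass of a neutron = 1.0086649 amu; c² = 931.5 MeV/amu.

Mass of separated nucleons = 38(1.007825) + 44(1.0086649) = 38.297350 + 44.3812556 = 82.6786056 amu
Δm = 82.6786056 − 81.98205 = 0.6965556 amu
Binding energy = Δm·c² = 0.6965556 × 931.5 MeV/amu = 648.842 MeV

648.8 MeV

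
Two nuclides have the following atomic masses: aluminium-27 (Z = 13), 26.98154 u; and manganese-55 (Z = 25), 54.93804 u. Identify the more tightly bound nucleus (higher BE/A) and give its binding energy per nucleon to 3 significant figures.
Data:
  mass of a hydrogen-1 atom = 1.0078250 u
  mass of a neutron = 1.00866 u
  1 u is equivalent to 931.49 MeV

manganese-55; 8.76 MeV/nucleon

aluminium-27: Σm = 13(1.0078250) + 14(1.00866) = 27.2229650 u; Δm = 0.2414250 u; E_B = 224.88 MeV; E_B/A = 8.329 MeV
manganese-55: Σm = 25(1.0078250) + 30(1.00866) = 55.4554250 u; Δm = 0.5173850 u; E_B = 481.94 MeV; E_B/A = 8.763 MeV
manganese-55 has the higher binding energy per nucleon, so it is the more tightly bound nucleus.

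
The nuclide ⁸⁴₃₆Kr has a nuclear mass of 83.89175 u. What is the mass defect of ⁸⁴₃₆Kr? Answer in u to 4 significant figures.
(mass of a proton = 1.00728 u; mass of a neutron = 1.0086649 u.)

Σm = 36·m_p + 48·m_n = 36.26208 + 48.4159152 = 84.6779952 u
Mass defect Δm = 84.6779952 − 83.89175 = 0.7862452 u

0.7862 u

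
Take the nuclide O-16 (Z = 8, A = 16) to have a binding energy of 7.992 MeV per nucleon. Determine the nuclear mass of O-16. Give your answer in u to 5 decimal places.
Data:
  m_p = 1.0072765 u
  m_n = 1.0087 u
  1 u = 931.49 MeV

Total binding energy = 16 × 7.992 = 127.872 MeV
Mass defect = 127.872 MeV / (931.49 MeV/u) = 0.1372768 u
Constituent mass = 8(1.0072765) + 8(1.0087) = 16.1278120 u
Nuclear mass = 16.1278120 − 0.1372768 = 15.9905352 u ≈ 15.99054 u (to 5 decimal places)

15.99054 u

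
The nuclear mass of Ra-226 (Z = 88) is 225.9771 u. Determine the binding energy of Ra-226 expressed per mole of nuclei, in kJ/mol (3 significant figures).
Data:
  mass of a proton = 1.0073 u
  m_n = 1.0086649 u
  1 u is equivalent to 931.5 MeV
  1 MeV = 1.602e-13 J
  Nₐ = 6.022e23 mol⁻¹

1.67e+11 kJ/mol

Z = 88, so N = A − Z = 226 − 88 = 138.
Total constituent mass: 88 × 1.0073 + 138 × 1.0086649 = 227.8381562 u
Mass defect Δm = 227.8381562 − 225.9771 = 1.8610562 u
Converting to energy: 1.8610562 u × 931.5 MeV/u = 1733.57 MeV
Per nucleus in joules: 1733.57 MeV × 1.602e-13 J/MeV = 2.7772e-10 J
Per mole: 2.7772e-10 J × 6.022e23 mol⁻¹ = 1.6724e+14 J/mol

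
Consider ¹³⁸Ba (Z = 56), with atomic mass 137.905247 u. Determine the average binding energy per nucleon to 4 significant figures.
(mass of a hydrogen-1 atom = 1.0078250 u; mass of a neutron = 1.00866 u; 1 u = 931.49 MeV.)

8.391 MeV/nucleon

Z = 56, so N = A − Z = 138 − 56 = 82.
Σm = 56·m(¹H) + 82·m_n = 56.4382000 + 82.71012 = 139.1483200 u
Mass defect Δm = 139.1483200 − 137.905247 = 1.2430730 u
E_B = 1.2430730 × 931.49 = 1157.91 MeV
Dividing by A = 138 gives 8.391 MeV per nucleon.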